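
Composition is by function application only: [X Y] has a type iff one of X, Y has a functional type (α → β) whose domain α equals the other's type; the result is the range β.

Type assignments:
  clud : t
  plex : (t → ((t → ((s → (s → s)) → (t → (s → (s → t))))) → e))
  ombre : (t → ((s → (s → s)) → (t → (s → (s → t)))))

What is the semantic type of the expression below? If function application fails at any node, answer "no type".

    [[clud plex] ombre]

e

[clud plex] — plex of type (t → ((t → ((s → (s → s)) → (t → (s → (s → t))))) → e)) combines with clud of type t: type ((t → ((s → (s → s)) → (t → (s → (s → t))))) → e).
[[clud plex] ombre] — [clud plex] of type ((t → ((s → (s → s)) → (t → (s → (s → t))))) → e) combines with ombre of type (t → ((s → (s → s)) → (t → (s → (s → t))))): type e.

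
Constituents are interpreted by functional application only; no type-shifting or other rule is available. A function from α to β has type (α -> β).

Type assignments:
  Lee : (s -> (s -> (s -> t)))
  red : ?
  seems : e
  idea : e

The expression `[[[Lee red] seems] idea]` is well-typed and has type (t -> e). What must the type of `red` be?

[[[Lee red] seems] idea] is required to be (t -> e). idea : e cannot yield (t -> e) as functor, so [[Lee red] seems] : (e -> (t -> e)).
[[Lee red] seems] is required to be (e -> (t -> e)). seems : e cannot yield (e -> (t -> e)) as functor, so [Lee red] : (e -> (e -> (t -> e))).
[Lee red] is required to be (e -> (e -> (t -> e))). Lee : (s -> (s -> (s -> t))) cannot yield (e -> (e -> (t -> e))) as functor, so red : ((s -> (s -> (s -> t))) -> (e -> (e -> (t -> e)))).

((s -> (s -> (s -> t))) -> (e -> (e -> (t -> e))))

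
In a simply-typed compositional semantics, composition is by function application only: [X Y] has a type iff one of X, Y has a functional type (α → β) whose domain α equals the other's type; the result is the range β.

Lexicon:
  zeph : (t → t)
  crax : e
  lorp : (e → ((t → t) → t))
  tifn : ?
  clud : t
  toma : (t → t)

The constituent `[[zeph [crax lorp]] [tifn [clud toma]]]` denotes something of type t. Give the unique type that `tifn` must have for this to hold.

[[zeph [crax lorp]] [tifn [clud toma]]] must have type t. The sister [zeph [crax lorp]] has type t; that is not a function onto t, so [tifn [clud toma]] must be the functor, of type (t → t).
[tifn [clud toma]] must have type (t → t). The sister [clud toma] has type t; that is not a function onto (t → t), so tifn must be the functor, of type (t → (t → t)).

(t → (t → t))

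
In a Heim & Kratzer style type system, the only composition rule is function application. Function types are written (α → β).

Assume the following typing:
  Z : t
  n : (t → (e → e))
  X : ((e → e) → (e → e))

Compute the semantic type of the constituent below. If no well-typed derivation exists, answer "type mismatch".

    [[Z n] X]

(e → e)

[Z n]: (t → (e → e)) applied to t yields (e → e).
[[Z n] X]: ((e → e) → (e → e)) applied to (e → e) yields (e → e).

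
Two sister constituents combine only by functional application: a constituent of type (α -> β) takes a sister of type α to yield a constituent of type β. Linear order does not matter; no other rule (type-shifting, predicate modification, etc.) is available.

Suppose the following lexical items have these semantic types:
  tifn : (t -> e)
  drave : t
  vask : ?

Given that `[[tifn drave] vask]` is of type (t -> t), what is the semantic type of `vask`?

[[tifn drave] vask] is required to be (t -> t). [tifn drave] : e cannot yield (t -> t) as functor, so vask : (e -> (t -> t)).

(e -> (t -> t))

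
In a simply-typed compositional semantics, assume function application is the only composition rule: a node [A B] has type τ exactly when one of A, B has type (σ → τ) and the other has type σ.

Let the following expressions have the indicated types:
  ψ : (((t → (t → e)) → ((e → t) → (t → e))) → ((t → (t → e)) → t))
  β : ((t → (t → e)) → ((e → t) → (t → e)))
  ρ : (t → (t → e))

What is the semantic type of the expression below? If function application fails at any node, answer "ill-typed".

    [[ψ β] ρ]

[ψ β] — ψ of type (((t → (t → e)) → ((e → t) → (t → e))) → ((t → (t → e)) → t)) combines with β of type ((t → (t → e)) → ((e → t) → (t → e))): type ((t → (t → e)) → t).
[[ψ β] ρ] — [ψ β] of type ((t → (t → e)) → t) combines with ρ of type (t → (t → e)): type t.

t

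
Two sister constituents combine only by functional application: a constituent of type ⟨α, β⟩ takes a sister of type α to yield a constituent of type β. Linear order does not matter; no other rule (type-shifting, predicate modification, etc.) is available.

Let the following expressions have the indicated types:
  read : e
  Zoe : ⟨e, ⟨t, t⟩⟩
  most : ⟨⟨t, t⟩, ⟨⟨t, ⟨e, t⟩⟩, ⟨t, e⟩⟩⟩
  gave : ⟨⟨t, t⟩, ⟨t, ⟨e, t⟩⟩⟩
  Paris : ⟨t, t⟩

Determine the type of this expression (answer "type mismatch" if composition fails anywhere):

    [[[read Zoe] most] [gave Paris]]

⟨t, e⟩

[read Zoe] — Zoe of type ⟨e, ⟨t, t⟩⟩ combines with read of type e: type ⟨t, t⟩.
[[read Zoe] most] — most of type ⟨⟨t, t⟩, ⟨⟨t, ⟨e, t⟩⟩, ⟨t, e⟩⟩⟩ combines with [read Zoe] of type ⟨t, t⟩: type ⟨⟨t, ⟨e, t⟩⟩, ⟨t, e⟩⟩.
[gave Paris] — gave of type ⟨⟨t, t⟩, ⟨t, ⟨e, t⟩⟩⟩ combines with Paris of type ⟨t, t⟩: type ⟨t, ⟨e, t⟩⟩.
[[[read Zoe] most] [gave Paris]] — [[read Zoe] most] of type ⟨⟨t, ⟨e, t⟩⟩, ⟨t, e⟩⟩ combines with [gave Paris] of type ⟨t, ⟨e, t⟩⟩: type ⟨t, e⟩.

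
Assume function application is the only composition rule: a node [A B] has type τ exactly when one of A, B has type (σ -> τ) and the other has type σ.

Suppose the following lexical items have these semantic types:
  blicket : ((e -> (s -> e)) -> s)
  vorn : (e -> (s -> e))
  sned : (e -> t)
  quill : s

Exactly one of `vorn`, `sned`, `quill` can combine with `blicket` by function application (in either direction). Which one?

vorn — combines: blicket : ((e -> (s -> e)) -> s) takes vorn : (e -> (s -> e)) as argument, giving s.
sned : (e -> t) — blicket needs (e -> (s -> e)); sned needs e; neither fits.
quill : s — blicket needs (e -> (s -> e)); quill needs nothing (atomic); neither fits.

vorn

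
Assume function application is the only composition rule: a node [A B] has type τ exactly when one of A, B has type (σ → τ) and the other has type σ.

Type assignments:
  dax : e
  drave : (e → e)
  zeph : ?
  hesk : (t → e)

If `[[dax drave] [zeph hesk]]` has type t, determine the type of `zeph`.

((t → e) → (e → t))

[[dax drave] [zeph hesk]] is required to be t. [dax drave] : e cannot yield t as functor, so [zeph hesk] : (e → t).
[zeph hesk] is required to be (e → t). hesk : (t → e) cannot yield (e → t) as functor, so zeph : ((t → e) → (e → t)).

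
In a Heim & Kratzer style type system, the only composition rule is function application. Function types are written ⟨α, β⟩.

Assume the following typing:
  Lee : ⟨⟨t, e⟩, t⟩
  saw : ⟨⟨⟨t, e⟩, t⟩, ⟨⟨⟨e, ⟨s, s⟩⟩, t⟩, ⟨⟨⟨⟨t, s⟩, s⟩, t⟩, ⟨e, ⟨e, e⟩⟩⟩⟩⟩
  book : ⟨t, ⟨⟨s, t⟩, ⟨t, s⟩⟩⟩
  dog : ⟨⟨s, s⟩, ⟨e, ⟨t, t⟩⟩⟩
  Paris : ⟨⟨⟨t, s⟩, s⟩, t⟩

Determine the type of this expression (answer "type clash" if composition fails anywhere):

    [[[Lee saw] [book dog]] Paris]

type clash

[Lee saw]: functor saw : ⟨⟨⟨t, e⟩, t⟩, ⟨⟨⟨e, ⟨s, s⟩⟩, t⟩, ⟨⟨⟨⟨t, s⟩, s⟩, t⟩, ⟨e, ⟨e, e⟩⟩⟩⟩⟩, argument Lee : ⟨⟨t, e⟩, t⟩; result ⟨⟨⟨e, ⟨s, s⟩⟩, t⟩, ⟨⟨⟨⟨t, s⟩, s⟩, t⟩, ⟨e, ⟨e, e⟩⟩⟩⟩.
At [book dog]: neither ⟨t, ⟨⟨s, t⟩, ⟨t, s⟩⟩⟩ nor ⟨⟨s, s⟩, ⟨e, ⟨t, t⟩⟩⟩ can take the other as argument; the node is ill-typed.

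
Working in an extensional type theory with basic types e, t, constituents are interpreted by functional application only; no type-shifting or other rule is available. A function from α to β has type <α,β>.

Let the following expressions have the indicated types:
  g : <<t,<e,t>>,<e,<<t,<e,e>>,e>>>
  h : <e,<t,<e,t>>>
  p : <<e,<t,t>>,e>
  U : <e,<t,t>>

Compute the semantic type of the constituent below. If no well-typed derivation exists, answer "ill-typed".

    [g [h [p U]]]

<e,<<t,<e,e>>,e>>

[p U]: functor p : <<e,<t,t>>,e>, argument U : <e,<t,t>>; result e.
[h [p U]]: functor h : <e,<t,<e,t>>>, argument [p U] : e; result <t,<e,t>>.
[g [h [p U]]]: functor g : <<t,<e,t>>,<e,<<t,<e,e>>,e>>>, argument [h [p U]] : <t,<e,t>>; result <e,<<t,<e,e>>,e>>.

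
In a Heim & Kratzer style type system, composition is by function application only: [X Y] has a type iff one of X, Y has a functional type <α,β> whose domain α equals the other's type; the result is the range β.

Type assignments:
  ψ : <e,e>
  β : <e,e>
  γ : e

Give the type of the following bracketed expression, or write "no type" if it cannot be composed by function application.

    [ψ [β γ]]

e

At [β γ], β : <e,e> takes γ : e, giving e.
At [ψ [β γ]], ψ : <e,e> takes [β γ] : e, giving e.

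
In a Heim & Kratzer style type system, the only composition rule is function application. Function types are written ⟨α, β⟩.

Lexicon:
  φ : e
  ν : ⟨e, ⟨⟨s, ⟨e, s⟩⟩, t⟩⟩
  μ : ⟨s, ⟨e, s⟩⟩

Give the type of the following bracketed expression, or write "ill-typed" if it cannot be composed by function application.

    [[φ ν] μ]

t

[φ ν]: ⟨e, ⟨⟨s, ⟨e, s⟩⟩, t⟩⟩ applied to e yields ⟨⟨s, ⟨e, s⟩⟩, t⟩.
[[φ ν] μ]: ⟨⟨s, ⟨e, s⟩⟩, t⟩ applied to ⟨s, ⟨e, s⟩⟩ yields t.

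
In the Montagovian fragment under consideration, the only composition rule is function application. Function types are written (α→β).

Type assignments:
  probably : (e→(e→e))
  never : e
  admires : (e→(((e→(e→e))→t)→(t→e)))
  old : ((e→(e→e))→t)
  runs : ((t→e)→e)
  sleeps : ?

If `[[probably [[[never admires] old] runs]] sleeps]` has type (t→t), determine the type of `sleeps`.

At [[probably [[[never admires] old] runs]] sleeps] (required: (t→t)): [probably [[[never admires] old] runs]] is (e→e), which is not a function with range (t→t); hence sleeps is the functor — type ((e→e)→(t→t)).

((e→e)→(t→t))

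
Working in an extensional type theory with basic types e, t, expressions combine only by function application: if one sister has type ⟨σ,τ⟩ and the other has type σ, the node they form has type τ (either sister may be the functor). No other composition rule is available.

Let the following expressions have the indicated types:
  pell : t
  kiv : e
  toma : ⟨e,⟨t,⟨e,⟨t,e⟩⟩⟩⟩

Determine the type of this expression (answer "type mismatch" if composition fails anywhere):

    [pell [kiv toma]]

At [kiv toma], toma : ⟨e,⟨t,⟨e,⟨t,e⟩⟩⟩⟩ takes kiv : e, giving ⟨t,⟨e,⟨t,e⟩⟩⟩.
At [pell [kiv toma]], [kiv toma] : ⟨t,⟨e,⟨t,e⟩⟩⟩ takes pell : t, giving ⟨e,⟨t,e⟩⟩.

⟨e,⟨t,e⟩⟩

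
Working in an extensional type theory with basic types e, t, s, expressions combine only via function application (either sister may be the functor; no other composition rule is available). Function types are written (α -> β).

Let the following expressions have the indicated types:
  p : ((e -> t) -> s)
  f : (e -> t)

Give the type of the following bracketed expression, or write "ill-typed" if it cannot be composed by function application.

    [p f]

s

[p f]: ((e -> t) -> s) applied to (e -> t) yields s.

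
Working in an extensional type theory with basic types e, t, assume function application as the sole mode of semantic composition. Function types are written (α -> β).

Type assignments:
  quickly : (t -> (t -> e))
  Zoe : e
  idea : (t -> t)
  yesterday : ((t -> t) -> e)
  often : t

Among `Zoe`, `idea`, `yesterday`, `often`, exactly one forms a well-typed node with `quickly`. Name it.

often

Zoe : e — no; quickly wants t, and Zoe wants nothing (atomic).
idea : (t -> t) — no; quickly wants t, and idea wants t.
yesterday : ((t -> t) -> e) — no; quickly wants t, and yesterday wants (t -> t).
often — combines: quickly : (t -> (t -> e)) takes often : t as argument, giving (t -> e).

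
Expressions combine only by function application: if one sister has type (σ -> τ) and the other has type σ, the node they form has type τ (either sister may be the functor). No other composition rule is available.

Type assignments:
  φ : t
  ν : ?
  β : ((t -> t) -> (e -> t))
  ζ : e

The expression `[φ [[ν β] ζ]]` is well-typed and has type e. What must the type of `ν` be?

[φ [[ν β] ζ]] must have type e. The sister φ has type t; that is not a function onto e, so [[ν β] ζ] must be the functor, of type (t -> e).
[[ν β] ζ] must have type (t -> e). The sister ζ has type e; that is not a function onto (t -> e), so [ν β] must be the functor, of type (e -> (t -> e)).
[ν β] must have type (e -> (t -> e)). The sister β has type ((t -> t) -> (e -> t)); that is not a function onto (e -> (t -> e)), so ν must be the functor, of type (((t -> t) -> (e -> t)) -> (e -> (t -> e))).

(((t -> t) -> (e -> t)) -> (e -> (t -> e)))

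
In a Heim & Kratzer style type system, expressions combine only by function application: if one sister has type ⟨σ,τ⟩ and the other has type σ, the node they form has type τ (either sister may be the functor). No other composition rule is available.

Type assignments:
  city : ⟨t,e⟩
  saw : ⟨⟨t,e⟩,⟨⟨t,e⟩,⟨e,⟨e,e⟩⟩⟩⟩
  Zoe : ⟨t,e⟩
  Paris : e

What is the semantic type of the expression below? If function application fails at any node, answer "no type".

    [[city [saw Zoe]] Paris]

[saw Zoe] — saw of type ⟨⟨t,e⟩,⟨⟨t,e⟩,⟨e,⟨e,e⟩⟩⟩⟩ combines with Zoe of type ⟨t,e⟩: type ⟨⟨t,e⟩,⟨e,⟨e,e⟩⟩⟩.
[city [saw Zoe]] — [saw Zoe] of type ⟨⟨t,e⟩,⟨e,⟨e,e⟩⟩⟩ combines with city of type ⟨t,e⟩: type ⟨e,⟨e,e⟩⟩.
[[city [saw Zoe]] Paris] — [city [saw Zoe]] of type ⟨e,⟨e,e⟩⟩ combines with Paris of type e: type ⟨e,e⟩.

⟨e,e⟩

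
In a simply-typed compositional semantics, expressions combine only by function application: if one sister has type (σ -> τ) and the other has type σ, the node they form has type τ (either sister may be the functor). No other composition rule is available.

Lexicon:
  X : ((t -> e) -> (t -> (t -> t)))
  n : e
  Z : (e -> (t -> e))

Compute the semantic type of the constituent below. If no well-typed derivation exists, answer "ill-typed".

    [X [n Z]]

(t -> (t -> t))

[n Z] — Z of type (e -> (t -> e)) combines with n of type e: type (t -> e).
[X [n Z]] — X of type ((t -> e) -> (t -> (t -> t))) combines with [n Z] of type (t -> e): type (t -> (t -> t)).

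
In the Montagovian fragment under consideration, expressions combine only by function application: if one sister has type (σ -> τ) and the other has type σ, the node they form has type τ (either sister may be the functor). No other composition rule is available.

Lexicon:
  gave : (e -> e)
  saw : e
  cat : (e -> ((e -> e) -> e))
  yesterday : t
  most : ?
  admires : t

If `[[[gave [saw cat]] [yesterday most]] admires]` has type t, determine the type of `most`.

(t -> (e -> (t -> t)))

For [[[gave [saw cat]] [yesterday most]] admires] to have type t with admires of type t, [[gave [saw cat]] [yesterday most]] must be the function: [[gave [saw cat]] [yesterday most]] : (t -> t).
For [[gave [saw cat]] [yesterday most]] to have type (t -> t) with [gave [saw cat]] of type e, [yesterday most] must be the function: [yesterday most] : (e -> (t -> t)).
For [yesterday most] to have type (e -> (t -> t)) with yesterday of type t, most must be the function: most : (t -> (e -> (t -> t))).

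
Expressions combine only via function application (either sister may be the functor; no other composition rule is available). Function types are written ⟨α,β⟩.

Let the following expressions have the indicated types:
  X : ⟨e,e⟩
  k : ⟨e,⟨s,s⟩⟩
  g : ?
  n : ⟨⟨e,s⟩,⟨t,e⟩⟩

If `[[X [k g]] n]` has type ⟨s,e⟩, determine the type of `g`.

[[X [k g]] n] must have type ⟨s,e⟩. The sister n has type ⟨⟨e,s⟩,⟨t,e⟩⟩; that is not a function onto ⟨s,e⟩, so [X [k g]] must be the functor, of type ⟨⟨⟨e,s⟩,⟨t,e⟩⟩,⟨s,e⟩⟩.
[X [k g]] must have type ⟨⟨⟨e,s⟩,⟨t,e⟩⟩,⟨s,e⟩⟩. The sister X has type ⟨e,e⟩; that is not a function onto ⟨⟨⟨e,s⟩,⟨t,e⟩⟩,⟨s,e⟩⟩, so [k g] must be the functor, of type ⟨⟨e,e⟩,⟨⟨⟨e,s⟩,⟨t,e⟩⟩,⟨s,e⟩⟩⟩.
[k g] must have type ⟨⟨e,e⟩,⟨⟨⟨e,s⟩,⟨t,e⟩⟩,⟨s,e⟩⟩⟩. The sister k has type ⟨e,⟨s,s⟩⟩; that is not a function onto ⟨⟨e,e⟩,⟨⟨⟨e,s⟩,⟨t,e⟩⟩,⟨s,e⟩⟩⟩, so g must be the functor, of type ⟨⟨e,⟨s,s⟩⟩,⟨⟨e,e⟩,⟨⟨⟨e,s⟩,⟨t,e⟩⟩,⟨s,e⟩⟩⟩⟩.

⟨⟨e,⟨s,s⟩⟩,⟨⟨e,e⟩,⟨⟨⟨e,s⟩,⟨t,e⟩⟩,⟨s,e⟩⟩⟩⟩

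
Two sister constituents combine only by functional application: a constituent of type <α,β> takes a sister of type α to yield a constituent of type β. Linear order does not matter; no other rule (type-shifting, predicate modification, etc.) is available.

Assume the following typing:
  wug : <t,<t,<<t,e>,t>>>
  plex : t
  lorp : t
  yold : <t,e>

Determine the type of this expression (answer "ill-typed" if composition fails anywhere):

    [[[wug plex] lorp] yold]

t

[wug plex] — wug of type <t,<t,<<t,e>,t>>> combines with plex of type t: type <t,<<t,e>,t>>.
[[wug plex] lorp] — [wug plex] of type <t,<<t,e>,t>> combines with lorp of type t: type <<t,e>,t>.
[[[wug plex] lorp] yold] — [[wug plex] lorp] of type <<t,e>,t> combines with yold of type <t,e>: type t.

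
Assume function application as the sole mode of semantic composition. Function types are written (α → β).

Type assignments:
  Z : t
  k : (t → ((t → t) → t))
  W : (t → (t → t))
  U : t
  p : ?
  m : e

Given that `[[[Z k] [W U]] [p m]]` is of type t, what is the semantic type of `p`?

At [[[Z k] [W U]] [p m]] (required: t): [[Z k] [W U]] is t, which is not a function with range t; hence [p m] is the functor — type (t → t).
At [p m] (required: (t → t)): m is e, which is not a function with range (t → t); hence p is the functor — type (e → (t → t)).

(e → (t → t))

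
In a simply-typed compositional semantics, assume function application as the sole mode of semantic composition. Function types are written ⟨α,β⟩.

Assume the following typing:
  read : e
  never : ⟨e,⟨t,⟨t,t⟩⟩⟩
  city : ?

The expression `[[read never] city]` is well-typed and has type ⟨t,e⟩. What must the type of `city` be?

[[read never] city] must have type ⟨t,e⟩. The sister [read never] has type ⟨t,⟨t,t⟩⟩; that is not a function onto ⟨t,e⟩, so city must be the functor, of type ⟨⟨t,⟨t,t⟩⟩,⟨t,e⟩⟩.

⟨⟨t,⟨t,t⟩⟩,⟨t,e⟩⟩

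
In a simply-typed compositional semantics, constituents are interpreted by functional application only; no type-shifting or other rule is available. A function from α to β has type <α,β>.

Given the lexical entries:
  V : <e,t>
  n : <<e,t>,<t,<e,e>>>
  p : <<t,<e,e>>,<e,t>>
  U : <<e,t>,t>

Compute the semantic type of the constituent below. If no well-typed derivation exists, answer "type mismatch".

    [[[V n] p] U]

[V n]: n is <<e,t>,<t,<e,e>>>, V is <e,t>; result <t,<e,e>>.
[[V n] p]: p is <<t,<e,e>>,<e,t>>, [V n] is <t,<e,e>>; result <e,t>.
[[[V n] p] U]: U is <<e,t>,t>, [[V n] p] is <e,t>; result t.

t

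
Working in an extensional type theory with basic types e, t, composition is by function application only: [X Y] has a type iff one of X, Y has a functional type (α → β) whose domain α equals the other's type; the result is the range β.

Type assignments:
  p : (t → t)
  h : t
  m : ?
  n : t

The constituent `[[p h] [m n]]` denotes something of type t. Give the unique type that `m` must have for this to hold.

(t → (t → t))

At [[p h] [m n]] (required: t): [p h] is t, which is not a function with range t; hence [m n] is the functor — type (t → t).
At [m n] (required: (t → t)): n is t, which is not a function with range (t → t); hence m is the functor — type (t → (t → t)).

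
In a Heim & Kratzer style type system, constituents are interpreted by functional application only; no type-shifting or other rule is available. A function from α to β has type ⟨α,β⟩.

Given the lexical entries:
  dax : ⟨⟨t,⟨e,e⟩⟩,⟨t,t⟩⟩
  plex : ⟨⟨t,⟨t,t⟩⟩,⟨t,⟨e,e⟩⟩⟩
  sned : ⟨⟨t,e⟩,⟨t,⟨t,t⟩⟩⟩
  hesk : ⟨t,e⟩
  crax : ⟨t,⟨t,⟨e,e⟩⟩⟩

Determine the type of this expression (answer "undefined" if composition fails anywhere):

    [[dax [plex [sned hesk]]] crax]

undefined

[sned hesk] — sned of type ⟨⟨t,e⟩,⟨t,⟨t,t⟩⟩⟩ combines with hesk of type ⟨t,e⟩: type ⟨t,⟨t,t⟩⟩.
[plex [sned hesk]] — plex of type ⟨⟨t,⟨t,t⟩⟩,⟨t,⟨e,e⟩⟩⟩ combines with [sned hesk] of type ⟨t,⟨t,t⟩⟩: type ⟨t,⟨e,e⟩⟩.
[dax [plex [sned hesk]]] — dax of type ⟨⟨t,⟨e,e⟩⟩,⟨t,t⟩⟩ combines with [plex [sned hesk]] of type ⟨t,⟨e,e⟩⟩: type ⟨t,t⟩.
[[dax [plex [sned hesk]]] crax]: ⟨t,t⟩ with ⟨t,⟨t,⟨e,e⟩⟩⟩ — neither is a function whose domain matches the other; composition fails here.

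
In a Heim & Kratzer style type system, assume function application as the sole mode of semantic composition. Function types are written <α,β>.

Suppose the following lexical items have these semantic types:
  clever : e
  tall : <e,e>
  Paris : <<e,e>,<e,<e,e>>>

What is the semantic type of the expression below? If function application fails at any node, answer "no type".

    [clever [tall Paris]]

<e,e>

[tall Paris]: <<e,e>,<e,<e,e>>> applied to <e,e> yields <e,<e,e>>.
[clever [tall Paris]]: <e,<e,e>> applied to e yields <e,e>.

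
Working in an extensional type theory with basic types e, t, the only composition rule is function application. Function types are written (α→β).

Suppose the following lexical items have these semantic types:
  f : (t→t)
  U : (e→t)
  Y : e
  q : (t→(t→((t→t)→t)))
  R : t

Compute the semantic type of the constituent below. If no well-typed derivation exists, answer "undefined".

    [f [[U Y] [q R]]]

[U Y] — U of type (e→t) combines with Y of type e: type t.
[q R] — q of type (t→(t→((t→t)→t))) combines with R of type t: type (t→((t→t)→t)).
[[U Y] [q R]] — [q R] of type (t→((t→t)→t)) combines with [U Y] of type t: type ((t→t)→t).
[f [[U Y] [q R]]] — [[U Y] [q R]] of type ((t→t)→t) combines with f of type (t→t): type t.

t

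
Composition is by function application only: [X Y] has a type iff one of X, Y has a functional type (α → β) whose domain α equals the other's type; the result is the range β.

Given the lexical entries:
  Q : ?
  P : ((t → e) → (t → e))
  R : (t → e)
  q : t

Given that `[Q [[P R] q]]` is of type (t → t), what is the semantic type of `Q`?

(e → (t → t))

At [Q [[P R] q]] (required: (t → t)): [[P R] q] is e, which is not a function with range (t → t); hence Q is the functor — type (e → (t → t)).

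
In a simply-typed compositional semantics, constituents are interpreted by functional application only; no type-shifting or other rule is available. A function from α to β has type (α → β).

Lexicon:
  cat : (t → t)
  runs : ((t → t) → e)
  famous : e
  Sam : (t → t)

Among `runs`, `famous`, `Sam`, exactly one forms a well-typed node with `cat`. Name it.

runs — combines: runs : ((t → t) → e) takes cat : (t → t) as argument, giving e.
famous : e — cat needs t; famous needs nothing (atomic); neither fits.
Sam : (t → t) — cat needs t; Sam needs t; neither fits.

runs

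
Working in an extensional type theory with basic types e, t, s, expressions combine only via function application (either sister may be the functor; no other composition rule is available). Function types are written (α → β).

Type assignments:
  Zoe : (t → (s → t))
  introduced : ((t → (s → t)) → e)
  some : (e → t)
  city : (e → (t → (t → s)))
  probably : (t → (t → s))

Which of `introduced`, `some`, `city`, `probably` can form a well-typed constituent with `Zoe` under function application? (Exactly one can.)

introduced

introduced — combines: introduced : ((t → (s → t)) → e) takes Zoe : (t → (s → t)) as argument, giving e.
some : (e → t) — neither side's domain matches the other.
city : (e → (t → (t → s))) — neither side's domain matches the other.
probably : (t → (t → s)) — neither side's domain matches the other.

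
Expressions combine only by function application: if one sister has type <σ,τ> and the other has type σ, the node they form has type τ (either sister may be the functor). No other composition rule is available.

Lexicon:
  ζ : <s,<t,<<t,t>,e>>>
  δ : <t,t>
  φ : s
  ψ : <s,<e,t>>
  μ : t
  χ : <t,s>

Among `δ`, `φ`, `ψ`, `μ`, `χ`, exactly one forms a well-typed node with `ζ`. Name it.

φ

δ : <t,t> — does not combine with ζ.
φ — combines: ζ : <s,<t,<<t,t>,e>>> takes φ : s as argument, giving <t,<<t,t>,e>>.
ψ : <s,<e,t>> — does not combine with ζ.
μ : t — does not combine with ζ.
χ : <t,s> — does not combine with ζ.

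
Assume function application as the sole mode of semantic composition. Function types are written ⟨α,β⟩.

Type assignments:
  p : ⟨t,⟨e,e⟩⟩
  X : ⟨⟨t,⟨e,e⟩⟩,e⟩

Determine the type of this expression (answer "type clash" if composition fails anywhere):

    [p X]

[p X] — X of type ⟨⟨t,⟨e,e⟩⟩,e⟩ combines with p of type ⟨t,⟨e,e⟩⟩: type e.

e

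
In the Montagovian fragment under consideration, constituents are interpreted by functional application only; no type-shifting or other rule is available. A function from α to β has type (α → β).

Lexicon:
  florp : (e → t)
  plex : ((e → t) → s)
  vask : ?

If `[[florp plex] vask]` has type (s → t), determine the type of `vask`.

[[florp plex] vask] is required to be (s → t). [florp plex] : s cannot yield (s → t) as functor, so vask : (s → (s → t)).

(s → (s → t))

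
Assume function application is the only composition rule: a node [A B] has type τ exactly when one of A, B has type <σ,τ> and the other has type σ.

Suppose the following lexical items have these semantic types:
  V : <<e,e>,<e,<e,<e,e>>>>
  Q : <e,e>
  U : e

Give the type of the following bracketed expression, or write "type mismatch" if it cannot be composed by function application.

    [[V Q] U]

[V Q]: <<e,e>,<e,<e,<e,e>>>> applied to <e,e> yields <e,<e,<e,e>>>.
[[V Q] U]: <e,<e,<e,e>>> applied to e yields <e,<e,e>>.

<e,<e,e>>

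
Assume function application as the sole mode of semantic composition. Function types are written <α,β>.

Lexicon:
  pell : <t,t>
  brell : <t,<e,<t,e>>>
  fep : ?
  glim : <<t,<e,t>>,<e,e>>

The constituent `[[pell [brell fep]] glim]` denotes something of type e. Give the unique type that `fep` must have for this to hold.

<<t,<e,<t,e>>>,<<t,t>,<<<t,<e,t>>,<e,e>>,e>>>

[[pell [brell fep]] glim] must have type e. The sister glim has type <<t,<e,t>>,<e,e>>; that is not a function onto e, so [pell [brell fep]] must be the functor, of type <<<t,<e,t>>,<e,e>>,e>.
[pell [brell fep]] must have type <<<t,<e,t>>,<e,e>>,e>. The sister pell has type <t,t>; that is not a function onto <<<t,<e,t>>,<e,e>>,e>, so [brell fep] must be the functor, of type <<t,t>,<<<t,<e,t>>,<e,e>>,e>>.
[brell fep] must have type <<t,t>,<<<t,<e,t>>,<e,e>>,e>>. The sister brell has type <t,<e,<t,e>>>; that is not a function onto <<t,t>,<<<t,<e,t>>,<e,e>>,e>>, so fep must be the functor, of type <<t,<e,<t,e>>>,<<t,t>,<<<t,<e,t>>,<e,e>>,e>>>.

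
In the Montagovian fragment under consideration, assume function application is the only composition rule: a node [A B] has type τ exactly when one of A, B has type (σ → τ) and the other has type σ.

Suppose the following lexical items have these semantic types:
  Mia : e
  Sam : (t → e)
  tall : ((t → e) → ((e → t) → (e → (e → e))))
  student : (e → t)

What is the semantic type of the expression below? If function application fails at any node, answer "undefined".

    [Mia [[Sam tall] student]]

[Sam tall] — tall of type ((t → e) → ((e → t) → (e → (e → e)))) combines with Sam of type (t → e): type ((e → t) → (e → (e → e))).
[[Sam tall] student] — [Sam tall] of type ((e → t) → (e → (e → e))) combines with student of type (e → t): type (e → (e → e)).
[Mia [[Sam tall] student]] — [[Sam tall] student] of type (e → (e → e)) combines with Mia of type e: type (e → e).

(e → e)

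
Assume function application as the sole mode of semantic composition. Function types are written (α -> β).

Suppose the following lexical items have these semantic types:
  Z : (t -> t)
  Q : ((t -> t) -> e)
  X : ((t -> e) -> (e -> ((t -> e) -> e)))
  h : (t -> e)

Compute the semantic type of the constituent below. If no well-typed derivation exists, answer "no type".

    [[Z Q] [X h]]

[Z Q] — Q of type ((t -> t) -> e) combines with Z of type (t -> t): type e.
[X h] — X of type ((t -> e) -> (e -> ((t -> e) -> e))) combines with h of type (t -> e): type (e -> ((t -> e) -> e)).
[[Z Q] [X h]] — [X h] of type (e -> ((t -> e) -> e)) combines with [Z Q] of type e: type ((t -> e) -> e).

((t -> e) -> e)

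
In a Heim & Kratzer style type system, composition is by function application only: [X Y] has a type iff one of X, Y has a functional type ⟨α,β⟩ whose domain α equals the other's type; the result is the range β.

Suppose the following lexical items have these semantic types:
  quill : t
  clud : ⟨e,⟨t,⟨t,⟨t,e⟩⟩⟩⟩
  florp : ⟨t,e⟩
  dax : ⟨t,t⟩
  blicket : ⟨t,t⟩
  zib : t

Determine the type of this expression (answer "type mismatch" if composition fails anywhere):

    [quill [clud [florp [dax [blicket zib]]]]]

⟨t,⟨t,e⟩⟩

[blicket zib]: blicket is ⟨t,t⟩, zib is t; result t.
[dax [blicket zib]]: dax is ⟨t,t⟩, [blicket zib] is t; result t.
[florp [dax [blicket zib]]]: florp is ⟨t,e⟩, [dax [blicket zib]] is t; result e.
[clud [florp [dax [blicket zib]]]]: clud is ⟨e,⟨t,⟨t,⟨t,e⟩⟩⟩⟩, [florp [dax [blicket zib]]] is e; result ⟨t,⟨t,⟨t,e⟩⟩⟩.
[quill [clud [florp [dax [blicket zib]]]]]: [clud [florp [dax [blicket zib]]]] is ⟨t,⟨t,⟨t,e⟩⟩⟩, quill is t; result ⟨t,⟨t,e⟩⟩.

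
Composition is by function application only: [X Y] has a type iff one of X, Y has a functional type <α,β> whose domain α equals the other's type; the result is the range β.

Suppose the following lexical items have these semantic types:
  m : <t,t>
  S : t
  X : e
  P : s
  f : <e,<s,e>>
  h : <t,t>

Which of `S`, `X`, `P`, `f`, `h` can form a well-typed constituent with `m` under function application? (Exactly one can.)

S — combines: m : <t,t> takes S : t as argument, giving t.
X : e — m needs t; X needs nothing (atomic); neither fits.
P : s — m needs t; P needs nothing (atomic); neither fits.
f : <e,<s,e>> — m needs t; f needs e; neither fits.
h : <t,t> — m needs t; h needs t; neither fits.

S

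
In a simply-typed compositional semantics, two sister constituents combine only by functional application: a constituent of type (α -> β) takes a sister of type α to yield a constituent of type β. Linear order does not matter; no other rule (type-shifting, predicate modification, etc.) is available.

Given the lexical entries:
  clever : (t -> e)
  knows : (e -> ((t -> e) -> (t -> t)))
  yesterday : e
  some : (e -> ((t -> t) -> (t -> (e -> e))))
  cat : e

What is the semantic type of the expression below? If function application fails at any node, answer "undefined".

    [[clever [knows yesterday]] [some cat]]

[knows yesterday]: knows is (e -> ((t -> e) -> (t -> t))), yesterday is e; result ((t -> e) -> (t -> t)).
[clever [knows yesterday]]: [knows yesterday] is ((t -> e) -> (t -> t)), clever is (t -> e); result (t -> t).
[some cat]: some is (e -> ((t -> t) -> (t -> (e -> e)))), cat is e; result ((t -> t) -> (t -> (e -> e))).
[[clever [knows yesterday]] [some cat]]: [some cat] is ((t -> t) -> (t -> (e -> e))), [clever [knows yesterday]] is (t -> t); result (t -> (e -> e)).

(t -> (e -> e))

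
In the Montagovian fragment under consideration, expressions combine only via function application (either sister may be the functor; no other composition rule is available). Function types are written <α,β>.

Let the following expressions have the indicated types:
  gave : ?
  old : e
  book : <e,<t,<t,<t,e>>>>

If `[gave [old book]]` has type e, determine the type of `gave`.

<<t,<t,<t,e>>>,e>

At [gave [old book]] (required: e): [old book] is <t,<t,<t,e>>>, which is not a function with range e; hence gave is the functor — type <<t,<t,<t,e>>>,e>.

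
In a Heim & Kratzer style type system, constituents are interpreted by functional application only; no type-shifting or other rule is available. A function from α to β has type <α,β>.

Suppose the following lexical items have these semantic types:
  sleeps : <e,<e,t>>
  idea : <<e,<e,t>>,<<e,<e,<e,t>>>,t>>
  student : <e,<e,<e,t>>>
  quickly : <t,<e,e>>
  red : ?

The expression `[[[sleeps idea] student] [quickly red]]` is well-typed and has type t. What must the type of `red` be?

[[[sleeps idea] student] [quickly red]] must have type t. The sister [[sleeps idea] student] has type t; that is not a function onto t, so [quickly red] must be the functor, of type <t,t>.
[quickly red] must have type <t,t>. The sister quickly has type <t,<e,e>>; that is not a function onto <t,t>, so red must be the functor, of type <<t,<e,e>>,<t,t>>.

<<t,<e,e>>,<t,t>>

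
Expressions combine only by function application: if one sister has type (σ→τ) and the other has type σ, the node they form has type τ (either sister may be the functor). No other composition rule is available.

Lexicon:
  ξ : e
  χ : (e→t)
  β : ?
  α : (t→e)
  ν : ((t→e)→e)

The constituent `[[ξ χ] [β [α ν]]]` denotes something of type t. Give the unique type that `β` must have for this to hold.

For [[ξ χ] [β [α ν]]] to have type t with [ξ χ] of type t, [β [α ν]] must be the function: [β [α ν]] : (t→t).
For [β [α ν]] to have type (t→t) with [α ν] of type e, β must be the function: β : (e→(t→t)).

(e→(t→t))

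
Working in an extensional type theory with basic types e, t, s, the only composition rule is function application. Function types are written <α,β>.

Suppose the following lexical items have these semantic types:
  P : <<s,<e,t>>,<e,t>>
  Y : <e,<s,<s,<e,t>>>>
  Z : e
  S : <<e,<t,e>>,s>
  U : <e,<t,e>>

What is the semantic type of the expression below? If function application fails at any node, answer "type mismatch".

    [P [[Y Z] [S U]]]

<e,t>

At [Y Z], Y : <e,<s,<s,<e,t>>>> takes Z : e, giving <s,<s,<e,t>>>.
At [S U], S : <<e,<t,e>>,s> takes U : <e,<t,e>>, giving s.
At [[Y Z] [S U]], [Y Z] : <s,<s,<e,t>>> takes [S U] : s, giving <s,<e,t>>.
At [P [[Y Z] [S U]]], P : <<s,<e,t>>,<e,t>> takes [[Y Z] [S U]] : <s,<e,t>>, giving <e,t>.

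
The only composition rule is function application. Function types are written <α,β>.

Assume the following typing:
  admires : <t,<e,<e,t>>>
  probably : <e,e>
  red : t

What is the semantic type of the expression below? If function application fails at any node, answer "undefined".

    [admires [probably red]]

undefined

[probably red]: <e,e> and t cannot combine by function application — type clash.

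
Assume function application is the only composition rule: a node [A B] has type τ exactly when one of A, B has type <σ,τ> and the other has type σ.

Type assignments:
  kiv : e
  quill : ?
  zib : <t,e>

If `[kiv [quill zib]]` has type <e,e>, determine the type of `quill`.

[kiv [quill zib]] must have type <e,e>. The sister kiv has type e; that is not a function onto <e,e>, so [quill zib] must be the functor, of type <e,<e,e>>.
[quill zib] must have type <e,<e,e>>. The sister zib has type <t,e>; that is not a function onto <e,<e,e>>, so quill must be the functor, of type <<t,e>,<e,<e,e>>>.

<<t,e>,<e,<e,e>>>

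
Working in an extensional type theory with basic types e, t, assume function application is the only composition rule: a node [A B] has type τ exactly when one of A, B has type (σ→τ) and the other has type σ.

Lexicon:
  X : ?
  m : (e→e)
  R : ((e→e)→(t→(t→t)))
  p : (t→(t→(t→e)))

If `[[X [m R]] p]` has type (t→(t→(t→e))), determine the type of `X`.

((t→(t→t))→((t→(t→(t→e)))→(t→(t→(t→e)))))

At [[X [m R]] p] (required: (t→(t→(t→e)))): p is (t→(t→(t→e))), which is not a function with range (t→(t→(t→e))); hence [X [m R]] is the functor — type ((t→(t→(t→e)))→(t→(t→(t→e)))).
At [X [m R]] (required: ((t→(t→(t→e)))→(t→(t→(t→e))))): [m R] is (t→(t→t)), which is not a function with range ((t→(t→(t→e)))→(t→(t→(t→e)))); hence X is the functor — type ((t→(t→t))→((t→(t→(t→e)))→(t→(t→(t→e))))).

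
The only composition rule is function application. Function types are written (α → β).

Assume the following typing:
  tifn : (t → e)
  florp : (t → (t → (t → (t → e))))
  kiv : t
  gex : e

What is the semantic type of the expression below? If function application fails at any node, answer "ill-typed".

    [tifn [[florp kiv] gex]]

[florp kiv]: (t → (t → (t → (t → e)))) applied to t yields (t → (t → (t → e))).
[[florp kiv] gex]: (t → (t → (t → e))) with e — neither is a function whose domain matches the other; composition fails here.

ill-typed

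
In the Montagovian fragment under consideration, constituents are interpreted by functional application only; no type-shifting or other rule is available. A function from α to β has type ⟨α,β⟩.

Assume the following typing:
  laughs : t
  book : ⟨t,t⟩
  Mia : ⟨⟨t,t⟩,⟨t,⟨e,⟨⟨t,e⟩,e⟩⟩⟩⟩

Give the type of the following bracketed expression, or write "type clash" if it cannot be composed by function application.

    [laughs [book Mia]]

⟨e,⟨⟨t,e⟩,e⟩⟩

[book Mia]: ⟨⟨t,t⟩,⟨t,⟨e,⟨⟨t,e⟩,e⟩⟩⟩⟩ applied to ⟨t,t⟩ yields ⟨t,⟨e,⟨⟨t,e⟩,e⟩⟩⟩.
[laughs [book Mia]]: ⟨t,⟨e,⟨⟨t,e⟩,e⟩⟩⟩ applied to t yields ⟨e,⟨⟨t,e⟩,e⟩⟩.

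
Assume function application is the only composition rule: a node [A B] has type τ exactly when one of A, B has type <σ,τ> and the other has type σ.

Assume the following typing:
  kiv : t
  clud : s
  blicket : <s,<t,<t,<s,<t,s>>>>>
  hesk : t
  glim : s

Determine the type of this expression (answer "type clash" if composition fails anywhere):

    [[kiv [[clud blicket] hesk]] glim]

[clud blicket]: functor blicket : <s,<t,<t,<s,<t,s>>>>>, argument clud : s; result <t,<t,<s,<t,s>>>>.
[[clud blicket] hesk]: functor [clud blicket] : <t,<t,<s,<t,s>>>>, argument hesk : t; result <t,<s,<t,s>>>.
[kiv [[clud blicket] hesk]]: functor [[clud blicket] hesk] : <t,<s,<t,s>>>, argument kiv : t; result <s,<t,s>>.
[[kiv [[clud blicket] hesk]] glim]: functor [kiv [[clud blicket] hesk]] : <s,<t,s>>, argument glim : s; result <t,s>.

<t,s>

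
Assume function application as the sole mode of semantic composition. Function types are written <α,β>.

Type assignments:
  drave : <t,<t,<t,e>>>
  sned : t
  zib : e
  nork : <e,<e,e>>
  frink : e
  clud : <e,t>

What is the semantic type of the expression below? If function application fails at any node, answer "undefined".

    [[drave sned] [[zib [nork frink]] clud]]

[drave sned] — drave of type <t,<t,<t,e>>> combines with sned of type t: type <t,<t,e>>.
[nork frink] — nork of type <e,<e,e>> combines with frink of type e: type <e,e>.
[zib [nork frink]] — [nork frink] of type <e,e> combines with zib of type e: type e.
[[zib [nork frink]] clud] — clud of type <e,t> combines with [zib [nork frink]] of type e: type t.
[[drave sned] [[zib [nork frink]] clud]] — [drave sned] of type <t,<t,e>> combines with [[zib [nork frink]] clud] of type t: type <t,e>.

<t,e>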